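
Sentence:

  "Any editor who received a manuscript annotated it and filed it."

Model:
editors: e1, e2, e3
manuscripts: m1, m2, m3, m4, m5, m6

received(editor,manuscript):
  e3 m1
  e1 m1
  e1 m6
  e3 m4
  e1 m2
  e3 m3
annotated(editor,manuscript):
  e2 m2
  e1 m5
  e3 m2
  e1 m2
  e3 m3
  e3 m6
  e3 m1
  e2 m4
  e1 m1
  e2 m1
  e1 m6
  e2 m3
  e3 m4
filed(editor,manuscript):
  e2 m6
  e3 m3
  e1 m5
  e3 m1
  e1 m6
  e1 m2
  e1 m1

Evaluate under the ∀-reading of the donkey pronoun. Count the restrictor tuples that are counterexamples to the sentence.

1

"it" takes "a manuscript" as antecedent — a donkey pronoun bound across the clause boundary.
Strong reading: for every (e,m) with received(e,m), annotated(e,m) ∧ filed(e,m).
Restrictor pairs: (e1,m1) ✓  (e1,m2) ✓  (e1,m6) ✓  (e3,m1) ✓  (e3,m3) ✓  (e3,m4) ✗
Counterexamples (restrictor pairs failing the scope): 1.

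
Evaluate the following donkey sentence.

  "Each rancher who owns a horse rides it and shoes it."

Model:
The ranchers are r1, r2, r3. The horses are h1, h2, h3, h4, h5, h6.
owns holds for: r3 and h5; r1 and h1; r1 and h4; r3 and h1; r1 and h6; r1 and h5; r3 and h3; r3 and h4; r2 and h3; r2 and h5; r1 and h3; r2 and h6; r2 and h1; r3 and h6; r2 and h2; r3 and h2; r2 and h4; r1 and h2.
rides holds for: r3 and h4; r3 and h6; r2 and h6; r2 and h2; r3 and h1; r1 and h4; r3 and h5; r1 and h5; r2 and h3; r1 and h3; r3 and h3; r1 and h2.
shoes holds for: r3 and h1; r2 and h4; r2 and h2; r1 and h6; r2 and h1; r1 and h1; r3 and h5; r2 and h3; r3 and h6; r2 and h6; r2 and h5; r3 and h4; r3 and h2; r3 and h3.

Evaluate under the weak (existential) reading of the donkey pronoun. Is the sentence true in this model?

"it" takes "a horse" as antecedent — a donkey pronoun bound across the clause boundary.
Weak reading: every rancher r with some owns-horse has at least one owns-horse h such that rides(r,h) ∧ shoes(r,h).
Per rancher: r1:✗  r2:✓  r3:✓
r1 has no witness among its owns-horses.

False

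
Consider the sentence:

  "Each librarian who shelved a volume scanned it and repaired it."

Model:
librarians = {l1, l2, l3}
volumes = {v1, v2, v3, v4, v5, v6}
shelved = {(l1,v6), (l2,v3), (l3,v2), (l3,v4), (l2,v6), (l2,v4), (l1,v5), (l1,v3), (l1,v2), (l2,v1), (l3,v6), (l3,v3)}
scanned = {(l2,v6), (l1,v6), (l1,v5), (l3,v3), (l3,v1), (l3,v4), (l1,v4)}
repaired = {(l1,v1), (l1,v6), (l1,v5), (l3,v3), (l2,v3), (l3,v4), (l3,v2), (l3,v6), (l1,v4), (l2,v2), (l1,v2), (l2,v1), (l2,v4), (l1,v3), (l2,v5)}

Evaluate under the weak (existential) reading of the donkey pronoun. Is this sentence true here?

False

"it" takes "a volume" as antecedent — a donkey pronoun bound across the clause boundary.
Weak reading: every librarian l with some shelved-volume has at least one shelved-volume v such that scanned(l,v) ∧ repaired(l,v).
Per librarian: l1:✓  l2:✗  l3:✓
l2 has no witness among its shelved-volumes.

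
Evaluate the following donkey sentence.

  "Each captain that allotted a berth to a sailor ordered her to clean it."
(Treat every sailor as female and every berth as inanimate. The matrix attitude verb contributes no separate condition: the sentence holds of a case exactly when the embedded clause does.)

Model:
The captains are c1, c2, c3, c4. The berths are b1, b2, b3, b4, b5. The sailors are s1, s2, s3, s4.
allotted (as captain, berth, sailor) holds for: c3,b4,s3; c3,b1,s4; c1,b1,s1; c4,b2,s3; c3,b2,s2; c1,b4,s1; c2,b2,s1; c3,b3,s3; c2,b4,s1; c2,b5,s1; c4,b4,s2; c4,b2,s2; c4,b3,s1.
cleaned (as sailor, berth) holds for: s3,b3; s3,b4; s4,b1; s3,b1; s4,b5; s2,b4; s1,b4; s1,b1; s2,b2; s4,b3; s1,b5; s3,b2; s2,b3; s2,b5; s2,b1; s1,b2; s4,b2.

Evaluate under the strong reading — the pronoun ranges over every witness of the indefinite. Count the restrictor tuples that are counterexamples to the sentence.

"her" takes "a sailor" as antecedent and "it" takes "a berth"; both are donkey pronouns co-varying with the restrictor.
Strong reading: for every (c,b,s) with allotted(c,b,s), cleaned(s,b).
Restrictor triples: (c1,b1,s1)→cleaned(s1,b1) ✓  (c1,b4,s1)→cleaned(s1,b4) ✓  (c2,b2,s1)→cleaned(s1,b2) ✓  (c2,b4,s1)→cleaned(s1,b4) ✓  (c2,b5,s1)→cleaned(s1,b5) ✓  (c3,b1,s4)→cleaned(s4,b1) ✓  (c3,b2,s2)→cleaned(s2,b2) ✓  (c3,b3,s3)→cleaned(s3,b3) ✓  (c3,b4,s3)→cleaned(s3,b4) ✓  (c4,b2,s2)→cleaned(s2,b2) ✓  (c4,b2,s3)→cleaned(s3,b2) ✓  (c4,b3,s1)→cleaned(s1,b3) ✗  (c4,b4,s2)→cleaned(s2,b4) ✓
Counterexamples (restrictor triples failing the scope): 1.

1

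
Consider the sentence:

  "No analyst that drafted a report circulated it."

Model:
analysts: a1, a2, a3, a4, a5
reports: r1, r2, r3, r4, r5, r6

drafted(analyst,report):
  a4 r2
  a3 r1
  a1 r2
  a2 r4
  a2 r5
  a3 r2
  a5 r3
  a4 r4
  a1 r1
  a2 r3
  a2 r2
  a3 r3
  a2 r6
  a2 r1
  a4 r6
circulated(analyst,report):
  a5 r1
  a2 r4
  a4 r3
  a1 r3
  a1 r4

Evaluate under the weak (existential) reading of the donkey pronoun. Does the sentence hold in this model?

"it" takes "a report" as antecedent — a donkey pronoun bound across the clause boundary.
Truth condition: for no (a,r) with drafted(a,r) does circulated(a,r) hold.
Restrictor pairs — does the scope hold? (a1,r1):fails  (a1,r2):fails  (a2,r1):fails  (a2,r2):fails  (a2,r3):fails  (a2,r4):holds  (a2,r5):fails  (a2,r6):fails  (a3,r1):fails  (a3,r2):fails  (a3,r3):fails  (a4,r2):fails  (a4,r4):fails  (a4,r6):fails  (a5,r3):fails
Scope holds for 1 pair(s), so the sentence is false.

False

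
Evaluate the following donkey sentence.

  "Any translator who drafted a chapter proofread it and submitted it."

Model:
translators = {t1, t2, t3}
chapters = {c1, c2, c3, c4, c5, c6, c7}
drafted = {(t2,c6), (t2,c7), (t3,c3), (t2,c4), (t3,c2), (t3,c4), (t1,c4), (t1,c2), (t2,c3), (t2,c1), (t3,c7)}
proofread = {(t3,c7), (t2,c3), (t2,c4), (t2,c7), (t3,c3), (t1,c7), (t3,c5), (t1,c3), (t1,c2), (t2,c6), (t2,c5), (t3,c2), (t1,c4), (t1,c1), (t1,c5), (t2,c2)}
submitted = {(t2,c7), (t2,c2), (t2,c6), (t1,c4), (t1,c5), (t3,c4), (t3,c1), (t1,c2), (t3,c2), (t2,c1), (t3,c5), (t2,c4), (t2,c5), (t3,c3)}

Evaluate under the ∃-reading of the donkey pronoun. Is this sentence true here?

True

"it" takes "a chapter" as antecedent — a donkey pronoun bound across the clause boundary.
Weak reading: every translator t with some drafted-chapter has at least one drafted-chapter c such that proofread(t,c) ∧ submitted(t,c).
Per translator: t1:✓  t2:✓  t3:✓
Every translator in the restrictor has a witness.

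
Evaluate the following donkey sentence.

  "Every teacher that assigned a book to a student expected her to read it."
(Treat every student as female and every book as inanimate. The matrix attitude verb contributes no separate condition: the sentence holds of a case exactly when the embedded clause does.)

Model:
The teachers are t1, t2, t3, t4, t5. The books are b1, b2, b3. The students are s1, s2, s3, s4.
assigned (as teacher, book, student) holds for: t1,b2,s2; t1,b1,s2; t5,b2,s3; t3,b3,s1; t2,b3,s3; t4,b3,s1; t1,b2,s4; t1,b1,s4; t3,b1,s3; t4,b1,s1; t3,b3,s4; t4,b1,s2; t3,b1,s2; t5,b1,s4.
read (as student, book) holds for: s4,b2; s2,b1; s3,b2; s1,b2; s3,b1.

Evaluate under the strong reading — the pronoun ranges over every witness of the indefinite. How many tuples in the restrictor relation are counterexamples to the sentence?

8

"her" takes "a student" as antecedent and "it" takes "a book"; both are donkey pronouns co-varying with the restrictor.
Strong reading: for every (t,b,s) with assigned(t,b,s), read(s,b).
Restrictor triples: (t1,b1,s2)→read(s2,b1) ✓  (t1,b1,s4)→read(s4,b1) ✗  (t1,b2,s2)→read(s2,b2) ✗  (t1,b2,s4)→read(s4,b2) ✓  (t2,b3,s3)→read(s3,b3) ✗  (t3,b1,s2)→read(s2,b1) ✓  (t3,b1,s3)→read(s3,b1) ✓  (t3,b3,s1)→read(s1,b3) ✗  (t3,b3,s4)→read(s4,b3) ✗  (t4,b1,s1)→read(s1,b1) ✗  (t4,b1,s2)→read(s2,b1) ✓  (t4,b3,s1)→read(s1,b3) ✗  (t5,b1,s4)→read(s4,b1) ✗  (t5,b2,s3)→read(s3,b2) ✓
Counterexamples (restrictor triples failing the scope): 8.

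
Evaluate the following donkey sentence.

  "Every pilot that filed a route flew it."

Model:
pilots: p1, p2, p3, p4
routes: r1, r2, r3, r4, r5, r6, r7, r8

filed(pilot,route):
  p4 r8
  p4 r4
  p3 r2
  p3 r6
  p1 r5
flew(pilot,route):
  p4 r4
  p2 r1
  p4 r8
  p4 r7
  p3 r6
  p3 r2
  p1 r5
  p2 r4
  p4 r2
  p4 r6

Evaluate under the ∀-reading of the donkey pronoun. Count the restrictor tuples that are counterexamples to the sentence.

"it" takes "a route" as antecedent — a donkey pronoun bound across the clause boundary.
Strong reading: for every (p,r) with filed(p,r), flew(p,r).
Restrictor pairs: (p1,r5) ✓  (p3,r2) ✓  (p3,r6) ✓  (p4,r4) ✓  (p4,r8) ✓
Counterexamples (restrictor pairs failing the scope): 0.

0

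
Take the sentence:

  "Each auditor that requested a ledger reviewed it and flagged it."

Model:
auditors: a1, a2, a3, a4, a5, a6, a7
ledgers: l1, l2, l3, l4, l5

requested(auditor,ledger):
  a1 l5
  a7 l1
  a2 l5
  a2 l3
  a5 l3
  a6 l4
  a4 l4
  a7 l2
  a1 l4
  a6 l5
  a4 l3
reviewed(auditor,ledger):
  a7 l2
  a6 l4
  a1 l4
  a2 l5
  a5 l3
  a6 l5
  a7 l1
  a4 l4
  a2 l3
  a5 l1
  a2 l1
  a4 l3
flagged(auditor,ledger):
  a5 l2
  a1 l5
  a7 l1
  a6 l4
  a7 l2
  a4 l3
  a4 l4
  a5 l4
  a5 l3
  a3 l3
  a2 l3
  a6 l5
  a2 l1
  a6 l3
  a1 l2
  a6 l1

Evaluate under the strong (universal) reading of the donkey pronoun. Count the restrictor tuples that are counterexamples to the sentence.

3

"it" takes "a ledger" as antecedent — a donkey pronoun bound across the clause boundary.
Strong reading: for every (a,l) with requested(a,l), reviewed(a,l) ∧ flagged(a,l).
Restrictor pairs: (a1,l4) ✗  (a1,l5) ✗  (a2,l3) ✓  (a2,l5) ✗  (a4,l3) ✓  (a4,l4) ✓  (a5,l3) ✓  (a6,l4) ✓  (a6,l5) ✓  (a7,l1) ✓  (a7,l2) ✓
Counterexamples (restrictor pairs failing the scope): 3.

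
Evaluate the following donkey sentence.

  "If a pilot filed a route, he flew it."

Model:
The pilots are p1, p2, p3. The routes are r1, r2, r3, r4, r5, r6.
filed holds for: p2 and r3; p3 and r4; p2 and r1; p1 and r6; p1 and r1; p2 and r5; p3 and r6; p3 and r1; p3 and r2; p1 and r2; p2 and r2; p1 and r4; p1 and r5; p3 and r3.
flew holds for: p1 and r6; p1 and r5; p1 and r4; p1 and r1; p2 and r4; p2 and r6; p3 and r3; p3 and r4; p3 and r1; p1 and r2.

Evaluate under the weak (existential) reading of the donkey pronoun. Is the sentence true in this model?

False

"it" takes "a route" as antecedent — a donkey pronoun bound across the clause boundary.
Weak reading: every pilot p with some filed-route has at least one filed-route r such that flew(p,r).
Per pilot: p1:✓  p2:✗  p3:✓
p2 has no witness among its filed-routes.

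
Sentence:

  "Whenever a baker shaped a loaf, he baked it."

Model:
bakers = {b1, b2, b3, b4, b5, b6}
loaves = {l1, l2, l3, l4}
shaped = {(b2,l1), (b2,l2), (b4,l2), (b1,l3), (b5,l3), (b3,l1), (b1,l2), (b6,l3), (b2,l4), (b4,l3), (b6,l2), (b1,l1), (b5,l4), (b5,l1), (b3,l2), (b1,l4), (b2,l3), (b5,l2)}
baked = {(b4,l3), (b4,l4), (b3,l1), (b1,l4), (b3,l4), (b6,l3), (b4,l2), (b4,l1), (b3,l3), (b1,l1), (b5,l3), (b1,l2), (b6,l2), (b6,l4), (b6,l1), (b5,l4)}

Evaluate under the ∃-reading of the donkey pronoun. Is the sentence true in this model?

False

"it" takes "a loaf" as antecedent — a donkey pronoun bound across the clause boundary.
Weak reading: every baker b with some shaped-loaf has at least one shaped-loaf l such that baked(b,l).
Per baker: b1:✓  b2:✗  b3:✓  b4:✓  b5:✓  b6:✓
b2 has no witness among its shaped-loaves.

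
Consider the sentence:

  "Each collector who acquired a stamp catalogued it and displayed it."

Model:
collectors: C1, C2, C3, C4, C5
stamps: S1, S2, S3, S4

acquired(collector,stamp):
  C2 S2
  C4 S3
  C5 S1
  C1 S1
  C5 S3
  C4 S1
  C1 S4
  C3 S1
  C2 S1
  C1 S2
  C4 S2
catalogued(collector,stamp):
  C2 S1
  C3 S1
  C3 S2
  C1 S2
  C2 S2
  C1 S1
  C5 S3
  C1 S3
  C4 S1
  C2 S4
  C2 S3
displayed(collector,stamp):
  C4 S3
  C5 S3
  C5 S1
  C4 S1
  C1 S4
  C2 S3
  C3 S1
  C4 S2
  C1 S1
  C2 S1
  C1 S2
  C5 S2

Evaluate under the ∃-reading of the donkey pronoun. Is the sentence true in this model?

True

"it" takes "a stamp" as antecedent — a donkey pronoun bound across the clause boundary.
Weak reading: every collector c with some acquired-stamp has at least one acquired-stamp s such that catalogued(c,s) ∧ displayed(c,s).
Per collector: C1:✓  C2:✓  C3:✓  C4:✓  C5:✓
Every collector in the restrictor has a witness.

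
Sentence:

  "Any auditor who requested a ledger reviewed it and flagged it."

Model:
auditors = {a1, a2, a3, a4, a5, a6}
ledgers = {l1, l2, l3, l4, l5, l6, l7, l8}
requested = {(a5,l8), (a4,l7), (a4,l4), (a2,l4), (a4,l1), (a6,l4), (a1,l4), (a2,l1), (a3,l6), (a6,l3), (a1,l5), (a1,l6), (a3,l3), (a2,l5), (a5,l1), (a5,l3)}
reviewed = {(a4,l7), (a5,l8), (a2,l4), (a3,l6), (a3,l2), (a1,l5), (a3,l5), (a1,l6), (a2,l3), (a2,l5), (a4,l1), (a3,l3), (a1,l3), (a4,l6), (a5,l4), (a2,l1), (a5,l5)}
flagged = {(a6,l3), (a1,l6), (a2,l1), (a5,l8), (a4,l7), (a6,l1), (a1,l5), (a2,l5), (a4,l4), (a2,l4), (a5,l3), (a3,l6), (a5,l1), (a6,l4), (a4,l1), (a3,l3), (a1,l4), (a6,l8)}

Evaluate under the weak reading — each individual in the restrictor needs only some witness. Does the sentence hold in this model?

False

"it" takes "a ledger" as antecedent — a donkey pronoun bound across the clause boundary.
Weak reading: every auditor a with some requested-ledger has at least one requested-ledger l such that reviewed(a,l) ∧ flagged(a,l).
Per auditor: a1:✓  a2:✓  a3:✓  a4:✓  a5:✓  a6:✗
a6 has no witness among its requested-ledgers.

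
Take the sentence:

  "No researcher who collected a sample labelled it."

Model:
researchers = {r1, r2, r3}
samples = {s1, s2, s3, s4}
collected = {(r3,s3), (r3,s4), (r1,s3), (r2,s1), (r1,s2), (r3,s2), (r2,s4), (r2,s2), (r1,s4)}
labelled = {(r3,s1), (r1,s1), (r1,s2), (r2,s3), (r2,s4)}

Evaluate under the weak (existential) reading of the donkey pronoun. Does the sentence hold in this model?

False

"it" takes "a sample" as antecedent — a donkey pronoun bound across the clause boundary.
Truth condition: for no (r,s) with collected(r,s) does labelled(r,s) hold.
Restrictor pairs — does the scope hold? (r1,s2):holds  (r1,s3):fails  (r1,s4):fails  (r2,s1):fails  (r2,s2):fails  (r2,s4):holds  (r3,s2):fails  (r3,s3):fails  (r3,s4):fails
Scope holds for 2 pair(s), so the sentence is false.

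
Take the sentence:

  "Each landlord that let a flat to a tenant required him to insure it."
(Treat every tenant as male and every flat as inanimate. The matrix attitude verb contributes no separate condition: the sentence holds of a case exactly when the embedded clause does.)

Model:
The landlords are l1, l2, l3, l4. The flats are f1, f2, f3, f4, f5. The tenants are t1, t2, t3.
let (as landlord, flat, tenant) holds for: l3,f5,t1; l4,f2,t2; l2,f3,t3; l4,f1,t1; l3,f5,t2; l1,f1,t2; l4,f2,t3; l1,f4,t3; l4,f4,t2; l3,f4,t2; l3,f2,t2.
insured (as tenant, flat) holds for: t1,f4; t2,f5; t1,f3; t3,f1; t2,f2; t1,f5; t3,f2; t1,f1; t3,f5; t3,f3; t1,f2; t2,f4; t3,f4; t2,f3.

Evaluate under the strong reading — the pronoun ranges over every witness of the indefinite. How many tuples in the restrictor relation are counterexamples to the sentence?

1

"him" takes "a tenant" as antecedent and "it" takes "a flat"; both are donkey pronouns co-varying with the restrictor.
Strong reading: for every (l,f,t) with let(l,f,t), insured(t,f).
Restrictor triples: (l1,f1,t2)→insured(t2,f1) ✗  (l1,f4,t3)→insured(t3,f4) ✓  (l2,f3,t3)→insured(t3,f3) ✓  (l3,f2,t2)→insured(t2,f2) ✓  (l3,f4,t2)→insured(t2,f4) ✓  (l3,f5,t1)→insured(t1,f5) ✓  (l3,f5,t2)→insured(t2,f5) ✓  (l4,f1,t1)→insured(t1,f1) ✓  (l4,f2,t2)→insured(t2,f2) ✓  (l4,f2,t3)→insured(t3,f2) ✓  (l4,f4,t2)→insured(t2,f4) ✓
Counterexamples (restrictor triples failing the scope): 1.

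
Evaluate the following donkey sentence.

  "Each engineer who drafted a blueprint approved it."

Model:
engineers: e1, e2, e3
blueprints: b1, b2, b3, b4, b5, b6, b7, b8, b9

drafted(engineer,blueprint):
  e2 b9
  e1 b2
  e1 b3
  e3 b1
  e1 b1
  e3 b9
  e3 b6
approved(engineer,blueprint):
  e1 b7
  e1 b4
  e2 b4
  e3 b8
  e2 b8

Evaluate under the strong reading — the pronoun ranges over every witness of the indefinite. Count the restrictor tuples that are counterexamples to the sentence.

7

"it" takes "a blueprint" as antecedent — a donkey pronoun bound across the clause boundary.
Strong reading: for every (e,b) with drafted(e,b), approved(e,b).
Restrictor pairs: (e1,b1) ✗  (e1,b2) ✗  (e1,b3) ✗  (e2,b9) ✗  (e3,b1) ✗  (e3,b6) ✗  (e3,b9) ✗
Counterexamples (restrictor pairs failing the scope): 7.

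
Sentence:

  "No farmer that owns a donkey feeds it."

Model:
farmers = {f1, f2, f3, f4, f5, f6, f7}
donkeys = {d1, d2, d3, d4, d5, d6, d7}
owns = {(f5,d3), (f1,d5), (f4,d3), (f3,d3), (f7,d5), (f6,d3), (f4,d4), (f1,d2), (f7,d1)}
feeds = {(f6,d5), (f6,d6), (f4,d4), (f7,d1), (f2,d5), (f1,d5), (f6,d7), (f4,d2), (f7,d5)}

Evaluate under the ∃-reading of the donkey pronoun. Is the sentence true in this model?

False

"it" takes "a donkey" as antecedent — a donkey pronoun bound across the clause boundary.
Truth condition: for no (f,d) with owns(f,d) does feeds(f,d) hold.
Restrictor pairs — does the scope hold? (f1,d2):fails  (f1,d5):holds  (f3,d3):fails  (f4,d3):fails  (f4,d4):holds  (f5,d3):fails  (f6,d3):fails  (f7,d1):holds  (f7,d5):holds
Scope holds for 4 pair(s), so the sentence is false.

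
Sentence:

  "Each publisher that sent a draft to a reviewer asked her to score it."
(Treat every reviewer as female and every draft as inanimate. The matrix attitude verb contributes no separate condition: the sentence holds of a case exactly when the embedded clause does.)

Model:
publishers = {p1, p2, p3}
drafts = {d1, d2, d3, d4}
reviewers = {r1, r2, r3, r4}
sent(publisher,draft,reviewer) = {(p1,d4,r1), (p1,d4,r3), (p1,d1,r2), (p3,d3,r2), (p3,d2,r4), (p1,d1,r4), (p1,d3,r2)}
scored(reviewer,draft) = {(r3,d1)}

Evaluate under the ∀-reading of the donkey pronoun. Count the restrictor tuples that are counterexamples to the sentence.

7

"her" takes "a reviewer" as antecedent and "it" takes "a draft"; both are donkey pronouns co-varying with the restrictor.
Strong reading: for every (p,d,r) with sent(p,d,r), scored(r,d).
Restrictor triples: (p1,d1,r2)→scored(r2,d1) ✗  (p1,d1,r4)→scored(r4,d1) ✗  (p1,d3,r2)→scored(r2,d3) ✗  (p1,d4,r1)→scored(r1,d4) ✗  (p1,d4,r3)→scored(r3,d4) ✗  (p3,d2,r4)→scored(r4,d2) ✗  (p3,d3,r2)→scored(r2,d3) ✗
Counterexamples (restrictor triples failing the scope): 7.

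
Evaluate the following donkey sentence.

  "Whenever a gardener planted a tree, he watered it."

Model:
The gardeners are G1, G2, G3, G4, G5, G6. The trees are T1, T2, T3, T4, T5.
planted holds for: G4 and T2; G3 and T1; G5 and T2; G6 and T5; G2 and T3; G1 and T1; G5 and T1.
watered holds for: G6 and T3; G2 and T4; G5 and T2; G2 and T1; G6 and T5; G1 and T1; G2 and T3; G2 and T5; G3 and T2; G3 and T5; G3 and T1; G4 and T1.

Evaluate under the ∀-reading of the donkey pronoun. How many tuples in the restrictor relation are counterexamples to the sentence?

2

"it" takes "a tree" as antecedent — a donkey pronoun bound across the clause boundary.
Strong reading: for every (g,t) with planted(g,t), watered(g,t).
Restrictor pairs: (G1,T1) ✓  (G2,T3) ✓  (G3,T1) ✓  (G4,T2) ✗  (G5,T1) ✗  (G5,T2) ✓  (G6,T5) ✓
Counterexamples (restrictor pairs failing the scope): 2.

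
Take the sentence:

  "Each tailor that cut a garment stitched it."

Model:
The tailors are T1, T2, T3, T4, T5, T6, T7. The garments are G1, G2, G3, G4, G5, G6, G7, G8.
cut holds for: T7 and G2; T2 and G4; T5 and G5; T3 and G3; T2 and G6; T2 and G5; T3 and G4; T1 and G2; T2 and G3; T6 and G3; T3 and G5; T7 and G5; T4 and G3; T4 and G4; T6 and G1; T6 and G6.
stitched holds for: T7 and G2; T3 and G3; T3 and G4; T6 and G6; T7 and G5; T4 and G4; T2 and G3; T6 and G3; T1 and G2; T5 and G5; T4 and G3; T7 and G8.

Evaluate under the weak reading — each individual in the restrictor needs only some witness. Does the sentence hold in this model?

"it" takes "a garment" as antecedent — a donkey pronoun bound across the clause boundary.
Weak reading: every tailor t with some cut-garment has at least one cut-garment g such that stitched(t,g).
Per tailor: T1:✓  T2:✓  T3:✓  T4:✓  T5:✓  T6:✓  T7:✓
Every tailor in the restrictor has a witness.

True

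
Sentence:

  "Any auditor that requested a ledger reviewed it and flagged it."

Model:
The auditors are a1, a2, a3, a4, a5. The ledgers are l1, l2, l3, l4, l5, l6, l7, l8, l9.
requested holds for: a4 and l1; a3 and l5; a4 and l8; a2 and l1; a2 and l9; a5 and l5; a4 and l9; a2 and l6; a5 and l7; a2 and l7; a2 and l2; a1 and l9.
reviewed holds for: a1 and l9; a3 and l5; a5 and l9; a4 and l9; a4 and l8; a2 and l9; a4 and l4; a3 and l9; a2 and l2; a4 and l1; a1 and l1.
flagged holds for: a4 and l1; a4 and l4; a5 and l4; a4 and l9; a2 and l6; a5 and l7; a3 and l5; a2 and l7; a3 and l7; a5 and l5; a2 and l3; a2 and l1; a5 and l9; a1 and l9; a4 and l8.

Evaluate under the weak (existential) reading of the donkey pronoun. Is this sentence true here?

"it" takes "a ledger" as antecedent — a donkey pronoun bound across the clause boundary.
Weak reading: every auditor a with some requested-ledger has at least one requested-ledger l such that reviewed(a,l) ∧ flagged(a,l).
Per auditor: a1:✓  a2:✗  a3:✓  a4:✓  a5:✗
a2 has no witness among its requested-ledgers.

False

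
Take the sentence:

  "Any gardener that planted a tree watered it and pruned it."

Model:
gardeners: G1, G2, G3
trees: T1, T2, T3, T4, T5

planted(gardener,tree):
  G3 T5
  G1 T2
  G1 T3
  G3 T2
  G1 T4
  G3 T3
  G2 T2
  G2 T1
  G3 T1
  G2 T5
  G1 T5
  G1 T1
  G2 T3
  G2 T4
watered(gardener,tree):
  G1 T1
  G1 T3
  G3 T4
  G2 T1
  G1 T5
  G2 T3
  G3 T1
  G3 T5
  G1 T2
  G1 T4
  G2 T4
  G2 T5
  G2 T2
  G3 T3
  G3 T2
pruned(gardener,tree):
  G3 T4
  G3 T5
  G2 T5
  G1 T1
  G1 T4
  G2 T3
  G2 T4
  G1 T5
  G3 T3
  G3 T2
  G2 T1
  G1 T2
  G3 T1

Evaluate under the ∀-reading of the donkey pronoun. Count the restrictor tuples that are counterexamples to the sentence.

2

"it" takes "a tree" as antecedent — a donkey pronoun bound across the clause boundary.
Strong reading: for every (g,t) with planted(g,t), watered(g,t) ∧ pruned(g,t).
Restrictor pairs: (G1,T1) ✓  (G1,T2) ✓  (G1,T3) ✗  (G1,T4) ✓  (G1,T5) ✓  (G2,T1) ✓  (G2,T2) ✗  (G2,T3) ✓  (G2,T4) ✓  (G2,T5) ✓  (G3,T1) ✓  (G3,T2) ✓  (G3,T3) ✓  (G3,T5) ✓
Counterexamples (restrictor pairs failing the scope): 2.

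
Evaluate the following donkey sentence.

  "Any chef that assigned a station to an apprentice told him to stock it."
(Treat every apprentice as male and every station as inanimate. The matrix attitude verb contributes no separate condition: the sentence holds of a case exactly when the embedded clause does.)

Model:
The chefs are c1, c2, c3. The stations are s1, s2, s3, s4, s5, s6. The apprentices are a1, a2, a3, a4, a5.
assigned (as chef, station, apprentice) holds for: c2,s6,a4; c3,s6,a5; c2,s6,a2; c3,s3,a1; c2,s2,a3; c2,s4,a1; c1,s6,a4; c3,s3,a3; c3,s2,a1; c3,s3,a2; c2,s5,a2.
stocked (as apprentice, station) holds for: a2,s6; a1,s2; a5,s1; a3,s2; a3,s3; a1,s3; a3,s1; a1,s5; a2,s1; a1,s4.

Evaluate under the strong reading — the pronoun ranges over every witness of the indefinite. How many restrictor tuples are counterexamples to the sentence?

5

"him" takes "an apprentice" as antecedent and "it" takes "a station"; both are donkey pronouns co-varying with the restrictor.
Strong reading: for every (c,s,a) with assigned(c,s,a), stocked(a,s).
Restrictor triples: (c1,s6,a4)→stocked(a4,s6) ✗  (c2,s2,a3)→stocked(a3,s2) ✓  (c2,s4,a1)→stocked(a1,s4) ✓  (c2,s5,a2)→stocked(a2,s5) ✗  (c2,s6,a2)→stocked(a2,s6) ✓  (c2,s6,a4)→stocked(a4,s6) ✗  (c3,s2,a1)→stocked(a1,s2) ✓  (c3,s3,a1)→stocked(a1,s3) ✓  (c3,s3,a2)→stocked(a2,s3) ✗  (c3,s3,a3)→stocked(a3,s3) ✓  (c3,s6,a5)→stocked(a5,s6) ✗
Counterexamples (restrictor triples failing the scope): 5.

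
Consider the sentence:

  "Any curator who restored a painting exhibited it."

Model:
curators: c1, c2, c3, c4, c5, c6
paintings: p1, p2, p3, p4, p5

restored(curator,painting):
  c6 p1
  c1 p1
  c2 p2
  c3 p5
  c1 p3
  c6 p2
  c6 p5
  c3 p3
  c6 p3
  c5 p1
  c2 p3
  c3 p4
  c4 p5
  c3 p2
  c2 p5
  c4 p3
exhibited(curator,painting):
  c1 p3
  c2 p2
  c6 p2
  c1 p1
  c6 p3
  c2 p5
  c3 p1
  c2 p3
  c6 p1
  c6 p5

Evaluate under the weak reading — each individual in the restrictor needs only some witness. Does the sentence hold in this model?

"it" takes "a painting" as antecedent — a donkey pronoun bound across the clause boundary.
Weak reading: every curator c with some restored-painting has at least one restored-painting p such that exhibited(c,p).
Per curator: c1:✓  c2:✓  c3:✗  c4:✗  c5:✗  c6:✓
c3 has no witness among its restored-paintings.

False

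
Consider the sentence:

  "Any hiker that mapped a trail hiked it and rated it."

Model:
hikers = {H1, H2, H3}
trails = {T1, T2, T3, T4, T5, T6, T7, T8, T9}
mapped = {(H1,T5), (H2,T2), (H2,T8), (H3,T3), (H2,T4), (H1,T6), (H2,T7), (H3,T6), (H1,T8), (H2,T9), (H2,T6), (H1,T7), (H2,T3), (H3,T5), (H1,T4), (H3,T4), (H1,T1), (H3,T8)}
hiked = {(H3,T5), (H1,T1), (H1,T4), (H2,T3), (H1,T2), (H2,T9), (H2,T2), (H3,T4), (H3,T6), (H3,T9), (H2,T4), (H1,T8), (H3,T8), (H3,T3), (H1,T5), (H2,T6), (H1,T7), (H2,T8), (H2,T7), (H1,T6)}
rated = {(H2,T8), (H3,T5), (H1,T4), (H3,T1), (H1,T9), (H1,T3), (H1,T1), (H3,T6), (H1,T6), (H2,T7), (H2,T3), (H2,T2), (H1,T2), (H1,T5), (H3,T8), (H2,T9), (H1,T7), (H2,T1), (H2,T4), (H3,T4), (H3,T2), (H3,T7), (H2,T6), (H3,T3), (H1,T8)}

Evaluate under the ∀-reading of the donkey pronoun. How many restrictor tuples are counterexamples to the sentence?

0

"it" takes "a trail" as antecedent — a donkey pronoun bound across the clause boundary.
Strong reading: for every (h,t) with mapped(h,t), hiked(h,t) ∧ rated(h,t).
Restrictor pairs: (H1,T1) ✓  (H1,T4) ✓  (H1,T5) ✓  (H1,T6) ✓  (H1,T7) ✓  (H1,T8) ✓  (H2,T2) ✓  (H2,T3) ✓  (H2,T4) ✓  (H2,T6) ✓  (H2,T7) ✓  (H2,T8) ✓  (H2,T9) ✓  (H3,T3) ✓  (H3,T4) ✓  (H3,T5) ✓  (H3,T6) ✓  (H3,T8) ✓
Counterexamples (restrictor pairs failing the scope): 0.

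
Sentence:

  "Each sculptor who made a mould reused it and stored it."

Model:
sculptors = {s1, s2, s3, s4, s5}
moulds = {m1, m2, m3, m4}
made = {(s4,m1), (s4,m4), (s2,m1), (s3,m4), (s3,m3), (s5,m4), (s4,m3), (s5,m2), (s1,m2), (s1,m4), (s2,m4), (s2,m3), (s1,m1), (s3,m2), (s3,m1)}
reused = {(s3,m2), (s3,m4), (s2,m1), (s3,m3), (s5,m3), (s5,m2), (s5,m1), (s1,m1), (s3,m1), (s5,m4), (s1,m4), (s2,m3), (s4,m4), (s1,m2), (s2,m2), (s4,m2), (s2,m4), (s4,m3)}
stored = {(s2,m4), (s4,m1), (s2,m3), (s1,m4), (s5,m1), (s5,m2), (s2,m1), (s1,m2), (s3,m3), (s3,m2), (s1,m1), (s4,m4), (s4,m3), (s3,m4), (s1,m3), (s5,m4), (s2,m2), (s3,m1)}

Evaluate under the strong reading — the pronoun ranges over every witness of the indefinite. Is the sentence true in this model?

False

"it" takes "a mould" as antecedent — a donkey pronoun bound across the clause boundary.
Strong reading: for every (s,m) with made(s,m), reused(s,m) ∧ stored(s,m).
Restrictor pairs: (s1,m1) ✓  (s1,m2) ✓  (s1,m4) ✓  (s2,m1) ✓  (s2,m3) ✓  (s2,m4) ✓  (s3,m1) ✓  (s3,m2) ✓  (s3,m3) ✓  (s3,m4) ✓  (s4,m1) ✗  (s4,m3) ✓  (s4,m4) ✓  (s5,m2) ✓  (s5,m4) ✓
Counterexample: (s4,m1) is in made but fails the scope.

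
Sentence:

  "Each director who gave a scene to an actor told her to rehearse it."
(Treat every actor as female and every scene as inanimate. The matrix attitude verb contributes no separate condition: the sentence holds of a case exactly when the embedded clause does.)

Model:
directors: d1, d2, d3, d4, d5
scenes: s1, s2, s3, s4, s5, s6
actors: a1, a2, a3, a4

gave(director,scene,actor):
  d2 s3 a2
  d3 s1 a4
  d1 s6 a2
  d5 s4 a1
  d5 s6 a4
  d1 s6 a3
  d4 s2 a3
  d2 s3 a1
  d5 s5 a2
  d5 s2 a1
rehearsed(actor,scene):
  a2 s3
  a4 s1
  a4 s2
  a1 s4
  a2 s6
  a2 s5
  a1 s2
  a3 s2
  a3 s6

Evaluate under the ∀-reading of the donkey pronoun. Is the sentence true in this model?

"her" takes "an actor" as antecedent and "it" takes "a scene"; both are donkey pronouns co-varying with the restrictor.
Strong reading: for every (d,s,a) with gave(d,s,a), rehearsed(a,s).
Restrictor triples: (d1,s6,a2)→rehearsed(a2,s6) ✓  (d1,s6,a3)→rehearsed(a3,s6) ✓  (d2,s3,a1)→rehearsed(a1,s3) ✗  (d2,s3,a2)→rehearsed(a2,s3) ✓  (d3,s1,a4)→rehearsed(a4,s1) ✓  (d4,s2,a3)→rehearsed(a3,s2) ✓  (d5,s2,a1)→rehearsed(a1,s2) ✓  (d5,s4,a1)→rehearsed(a1,s4) ✓  (d5,s5,a2)→rehearsed(a2,s5) ✓  (d5,s6,a4)→rehearsed(a4,s6) ✗
Counterexample: (d2,s3,a1) — rehearsed(a1,s3) does not hold.

False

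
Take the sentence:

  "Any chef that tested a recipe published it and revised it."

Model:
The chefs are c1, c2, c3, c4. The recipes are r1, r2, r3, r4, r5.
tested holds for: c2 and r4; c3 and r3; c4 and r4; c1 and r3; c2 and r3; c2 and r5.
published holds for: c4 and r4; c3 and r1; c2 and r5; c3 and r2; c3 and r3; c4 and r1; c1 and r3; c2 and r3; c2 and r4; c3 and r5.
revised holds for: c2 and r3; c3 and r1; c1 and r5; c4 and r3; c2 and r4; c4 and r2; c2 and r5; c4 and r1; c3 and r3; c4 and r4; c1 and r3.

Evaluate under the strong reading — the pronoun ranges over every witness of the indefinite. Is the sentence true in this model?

True

"it" takes "a recipe" as antecedent — a donkey pronoun bound across the clause boundary.
Strong reading: for every (c,r) with tested(c,r), published(c,r) ∧ revised(c,r).
Restrictor pairs: (c1,r3) ✓  (c2,r3) ✓  (c2,r4) ✓  (c2,r5) ✓  (c3,r3) ✓  (c4,r4) ✓
Every restrictor pair satisfies the scope.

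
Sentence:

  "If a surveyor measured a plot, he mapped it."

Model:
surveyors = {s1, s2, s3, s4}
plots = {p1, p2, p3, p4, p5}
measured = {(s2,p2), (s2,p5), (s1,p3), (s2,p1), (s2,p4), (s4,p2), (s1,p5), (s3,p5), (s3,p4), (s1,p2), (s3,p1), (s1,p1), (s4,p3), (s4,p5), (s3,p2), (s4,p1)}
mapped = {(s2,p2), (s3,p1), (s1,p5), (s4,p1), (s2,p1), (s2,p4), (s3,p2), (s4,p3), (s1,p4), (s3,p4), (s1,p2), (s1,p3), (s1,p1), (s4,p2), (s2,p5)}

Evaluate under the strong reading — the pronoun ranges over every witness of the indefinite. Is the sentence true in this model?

"it" takes "a plot" as antecedent — a donkey pronoun bound across the clause boundary.
Strong reading: for every (s,p) with measured(s,p), mapped(s,p).
Restrictor pairs: (s1,p1) ✓  (s1,p2) ✓  (s1,p3) ✓  (s1,p5) ✓  (s2,p1) ✓  (s2,p2) ✓  (s2,p4) ✓  (s2,p5) ✓  (s3,p1) ✓  (s3,p2) ✓  (s3,p4) ✓  (s3,p5) ✗  (s4,p1) ✓  (s4,p2) ✓  (s4,p3) ✓  (s4,p5) ✗
Counterexample: (s3,p5) is in measured but fails the scope.

False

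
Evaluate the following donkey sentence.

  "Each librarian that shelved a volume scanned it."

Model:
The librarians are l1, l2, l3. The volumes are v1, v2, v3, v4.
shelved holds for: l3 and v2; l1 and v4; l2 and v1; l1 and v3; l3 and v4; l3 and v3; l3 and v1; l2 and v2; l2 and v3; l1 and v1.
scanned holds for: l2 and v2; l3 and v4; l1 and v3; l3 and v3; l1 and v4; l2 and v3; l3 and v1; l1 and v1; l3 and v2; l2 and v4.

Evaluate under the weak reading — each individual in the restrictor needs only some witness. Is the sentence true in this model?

True

"it" takes "a volume" as antecedent — a donkey pronoun bound across the clause boundary.
Weak reading: every librarian l with some shelved-volume has at least one shelved-volume v such that scanned(l,v).
Per librarian: l1:✓  l2:✓  l3:✓
Every librarian in the restrictor has a witness.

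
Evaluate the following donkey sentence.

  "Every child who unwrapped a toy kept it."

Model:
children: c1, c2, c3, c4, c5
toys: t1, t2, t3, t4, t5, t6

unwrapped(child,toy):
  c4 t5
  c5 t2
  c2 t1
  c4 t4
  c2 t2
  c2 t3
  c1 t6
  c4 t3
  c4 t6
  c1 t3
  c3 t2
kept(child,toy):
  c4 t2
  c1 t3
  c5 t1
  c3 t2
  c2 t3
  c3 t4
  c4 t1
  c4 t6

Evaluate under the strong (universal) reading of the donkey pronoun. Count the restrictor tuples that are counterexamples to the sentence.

"it" takes "a toy" as antecedent — a donkey pronoun bound across the clause boundary.
Strong reading: for every (c,t) with unwrapped(c,t), kept(c,t).
Restrictor pairs: (c1,t3) ✓  (c1,t6) ✗  (c2,t1) ✗  (c2,t2) ✗  (c2,t3) ✓  (c3,t2) ✓  (c4,t3) ✗  (c4,t4) ✗  (c4,t5) ✗  (c4,t6) ✓  (c5,t2) ✗
Counterexamples (restrictor pairs failing the scope): 7.

7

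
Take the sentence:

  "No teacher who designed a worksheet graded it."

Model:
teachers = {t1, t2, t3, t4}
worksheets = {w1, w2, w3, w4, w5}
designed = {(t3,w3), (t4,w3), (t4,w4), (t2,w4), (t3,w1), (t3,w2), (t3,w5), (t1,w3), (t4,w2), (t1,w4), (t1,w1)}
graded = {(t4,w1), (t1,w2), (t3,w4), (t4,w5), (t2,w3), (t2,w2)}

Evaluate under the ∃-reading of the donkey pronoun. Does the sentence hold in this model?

"it" takes "a worksheet" as antecedent — a donkey pronoun bound across the clause boundary.
Truth condition: for no (t,w) with designed(t,w) does graded(t,w) hold.
Restrictor pairs — does the scope hold? (t1,w1):fails  (t1,w3):fails  (t1,w4):fails  (t2,w4):fails  (t3,w1):fails  (t3,w2):fails  (t3,w3):fails  (t3,w5):fails  (t4,w2):fails  (t4,w3):fails  (t4,w4):fails
Scope holds for no restrictor pair, so the sentence is true.

True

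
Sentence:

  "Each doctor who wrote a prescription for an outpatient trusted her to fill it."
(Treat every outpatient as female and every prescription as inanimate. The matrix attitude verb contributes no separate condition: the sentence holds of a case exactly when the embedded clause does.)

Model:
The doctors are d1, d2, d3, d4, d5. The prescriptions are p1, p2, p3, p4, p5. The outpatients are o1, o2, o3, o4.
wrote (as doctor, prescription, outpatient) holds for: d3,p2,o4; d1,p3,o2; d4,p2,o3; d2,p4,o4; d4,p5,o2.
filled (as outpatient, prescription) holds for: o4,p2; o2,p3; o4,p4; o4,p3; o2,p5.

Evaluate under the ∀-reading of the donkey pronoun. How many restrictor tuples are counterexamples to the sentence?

1

"her" takes "an outpatient" as antecedent and "it" takes "a prescription"; both are donkey pronouns co-varying with the restrictor.
Strong reading: for every (d,p,o) with wrote(d,p,o), filled(o,p).
Restrictor triples: (d1,p3,o2)→filled(o2,p3) ✓  (d2,p4,o4)→filled(o4,p4) ✓  (d3,p2,o4)→filled(o4,p2) ✓  (d4,p2,o3)→filled(o3,p2) ✗  (d4,p5,o2)→filled(o2,p5) ✓
Counterexamples (restrictor triples failing the scope): 1.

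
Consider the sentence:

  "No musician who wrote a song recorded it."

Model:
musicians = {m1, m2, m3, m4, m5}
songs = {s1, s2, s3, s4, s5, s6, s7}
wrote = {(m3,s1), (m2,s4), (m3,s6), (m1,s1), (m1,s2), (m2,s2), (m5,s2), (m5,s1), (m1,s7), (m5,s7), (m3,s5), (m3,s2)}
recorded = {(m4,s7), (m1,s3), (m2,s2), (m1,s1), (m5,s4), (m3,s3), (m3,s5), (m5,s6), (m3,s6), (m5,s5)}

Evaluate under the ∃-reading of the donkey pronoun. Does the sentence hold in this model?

False

"it" takes "a song" as antecedent — a donkey pronoun bound across the clause boundary.
Truth condition: for no (m,s) with wrote(m,s) does recorded(m,s) hold.
Restrictor pairs — does the scope hold? (m1,s1):holds  (m1,s2):fails  (m1,s7):fails  (m2,s2):holds  (m2,s4):fails  (m3,s1):fails  (m3,s2):fails  (m3,s5):holds  (m3,s6):holds  (m5,s1):fails  (m5,s2):fails  (m5,s7):fails
Scope holds for 4 pair(s), so the sentence is false.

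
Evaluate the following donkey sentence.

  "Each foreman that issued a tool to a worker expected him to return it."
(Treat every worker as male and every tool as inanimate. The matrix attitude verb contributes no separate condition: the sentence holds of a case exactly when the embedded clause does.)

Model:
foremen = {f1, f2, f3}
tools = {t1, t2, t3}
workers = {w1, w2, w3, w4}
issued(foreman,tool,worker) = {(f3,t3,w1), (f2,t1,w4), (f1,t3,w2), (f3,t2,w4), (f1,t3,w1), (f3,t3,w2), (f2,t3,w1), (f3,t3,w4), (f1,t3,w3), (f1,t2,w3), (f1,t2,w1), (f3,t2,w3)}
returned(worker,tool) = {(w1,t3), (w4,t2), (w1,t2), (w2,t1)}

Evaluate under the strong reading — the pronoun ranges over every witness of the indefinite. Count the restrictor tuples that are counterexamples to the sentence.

7

"him" takes "a worker" as antecedent and "it" takes "a tool"; both are donkey pronouns co-varying with the restrictor.
Strong reading: for every (f,t,w) with issued(f,t,w), returned(w,t).
Restrictor triples: (f1,t2,w1)→returned(w1,t2) ✓  (f1,t2,w3)→returned(w3,t2) ✗  (f1,t3,w1)→returned(w1,t3) ✓  (f1,t3,w2)→returned(w2,t3) ✗  (f1,t3,w3)→returned(w3,t3) ✗  (f2,t1,w4)→returned(w4,t1) ✗  (f2,t3,w1)→returned(w1,t3) ✓  (f3,t2,w3)→returned(w3,t2) ✗  (f3,t2,w4)→returned(w4,t2) ✓  (f3,t3,w1)→returned(w1,t3) ✓  (f3,t3,w2)→returned(w2,t3) ✗  (f3,t3,w4)→returned(w4,t3) ✗
Counterexamples (restrictor triples failing the scope): 7.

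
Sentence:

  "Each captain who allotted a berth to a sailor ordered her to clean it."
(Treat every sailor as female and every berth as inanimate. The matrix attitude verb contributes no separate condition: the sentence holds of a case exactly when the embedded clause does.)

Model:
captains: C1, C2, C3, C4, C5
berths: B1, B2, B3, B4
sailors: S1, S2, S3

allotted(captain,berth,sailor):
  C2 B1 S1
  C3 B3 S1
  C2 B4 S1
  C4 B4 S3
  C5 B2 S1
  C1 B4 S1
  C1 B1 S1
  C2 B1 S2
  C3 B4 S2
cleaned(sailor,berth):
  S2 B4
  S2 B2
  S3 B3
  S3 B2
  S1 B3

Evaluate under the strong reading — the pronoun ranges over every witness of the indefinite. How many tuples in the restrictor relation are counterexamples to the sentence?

7

"her" takes "a sailor" as antecedent and "it" takes "a berth"; both are donkey pronouns co-varying with the restrictor.
Strong reading: for every (c,b,s) with allotted(c,b,s), cleaned(s,b).
Restrictor triples: (C1,B1,S1)→cleaned(S1,B1) ✗  (C1,B4,S1)→cleaned(S1,B4) ✗  (C2,B1,S1)→cleaned(S1,B1) ✗  (C2,B1,S2)→cleaned(S2,B1) ✗  (C2,B4,S1)→cleaned(S1,B4) ✗  (C3,B3,S1)→cleaned(S1,B3) ✓  (C3,B4,S2)→cleaned(S2,B4) ✓  (C4,B4,S3)→cleaned(S3,B4) ✗  (C5,B2,S1)→cleaned(S1,B2) ✗
Counterexamples (restrictor triples failing the scope): 7.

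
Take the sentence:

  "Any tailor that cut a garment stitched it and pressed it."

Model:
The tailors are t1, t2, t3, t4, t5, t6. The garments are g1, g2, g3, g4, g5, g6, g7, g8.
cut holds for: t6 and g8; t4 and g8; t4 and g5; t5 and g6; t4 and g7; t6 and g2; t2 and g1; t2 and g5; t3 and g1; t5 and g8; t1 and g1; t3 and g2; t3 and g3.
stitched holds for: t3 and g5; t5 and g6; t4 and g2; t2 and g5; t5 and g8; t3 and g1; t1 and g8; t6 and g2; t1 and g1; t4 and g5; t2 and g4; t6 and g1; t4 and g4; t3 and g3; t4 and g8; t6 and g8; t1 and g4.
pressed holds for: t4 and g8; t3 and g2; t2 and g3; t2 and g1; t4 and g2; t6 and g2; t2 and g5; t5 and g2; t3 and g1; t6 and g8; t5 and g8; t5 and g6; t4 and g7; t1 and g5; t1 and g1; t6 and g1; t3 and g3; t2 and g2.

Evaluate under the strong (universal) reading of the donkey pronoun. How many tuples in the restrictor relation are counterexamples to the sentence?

4

"it" takes "a garment" as antecedent — a donkey pronoun bound across the clause boundary.
Strong reading: for every (t,g) with cut(t,g), stitched(t,g) ∧ pressed(t,g).
Restrictor pairs: (t1,g1) ✓  (t2,g1) ✗  (t2,g5) ✓  (t3,g1) ✓  (t3,g2) ✗  (t3,g3) ✓  (t4,g5) ✗  (t4,g7) ✗  (t4,g8) ✓  (t5,g6) ✓  (t5,g8) ✓  (t6,g2) ✓  (t6,g8) ✓
Counterexamples (restrictor pairs failing the scope): 4.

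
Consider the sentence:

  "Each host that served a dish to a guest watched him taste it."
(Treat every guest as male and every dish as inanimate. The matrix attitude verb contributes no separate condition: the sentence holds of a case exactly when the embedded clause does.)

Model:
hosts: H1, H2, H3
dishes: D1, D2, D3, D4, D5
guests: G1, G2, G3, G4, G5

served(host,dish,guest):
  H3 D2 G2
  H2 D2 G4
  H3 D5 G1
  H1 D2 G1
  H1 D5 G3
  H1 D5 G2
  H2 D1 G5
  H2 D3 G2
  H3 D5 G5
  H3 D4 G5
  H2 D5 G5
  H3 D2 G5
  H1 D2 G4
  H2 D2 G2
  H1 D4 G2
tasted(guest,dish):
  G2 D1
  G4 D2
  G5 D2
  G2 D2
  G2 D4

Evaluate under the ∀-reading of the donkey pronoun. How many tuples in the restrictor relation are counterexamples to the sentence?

"him" takes "a guest" as antecedent and "it" takes "a dish"; both are donkey pronouns co-varying with the restrictor.
Strong reading: for every (h,d,g) with served(h,d,g), tasted(g,d).
Restrictor triples: (H1,D2,G1)→tasted(G1,D2) ✗  (H1,D2,G4)→tasted(G4,D2) ✓  (H1,D4,G2)→tasted(G2,D4) ✓  (H1,D5,G2)→tasted(G2,D5) ✗  (H1,D5,G3)→tasted(G3,D5) ✗  (H2,D1,G5)→tasted(G5,D1) ✗  (H2,D2,G2)→tasted(G2,D2) ✓  (H2,D2,G4)→tasted(G4,D2) ✓  (H2,D3,G2)→tasted(G2,D3) ✗  (H2,D5,G5)→tasted(G5,D5) ✗  (H3,D2,G2)→tasted(G2,D2) ✓  (H3,D2,G5)→tasted(G5,D2) ✓  (H3,D4,G5)→tasted(G5,D4) ✗  (H3,D5,G1)→tasted(G1,D5) ✗  (H3,D5,G5)→tasted(G5,D5) ✗
Counterexamples (restrictor triples failing the scope): 9.

9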